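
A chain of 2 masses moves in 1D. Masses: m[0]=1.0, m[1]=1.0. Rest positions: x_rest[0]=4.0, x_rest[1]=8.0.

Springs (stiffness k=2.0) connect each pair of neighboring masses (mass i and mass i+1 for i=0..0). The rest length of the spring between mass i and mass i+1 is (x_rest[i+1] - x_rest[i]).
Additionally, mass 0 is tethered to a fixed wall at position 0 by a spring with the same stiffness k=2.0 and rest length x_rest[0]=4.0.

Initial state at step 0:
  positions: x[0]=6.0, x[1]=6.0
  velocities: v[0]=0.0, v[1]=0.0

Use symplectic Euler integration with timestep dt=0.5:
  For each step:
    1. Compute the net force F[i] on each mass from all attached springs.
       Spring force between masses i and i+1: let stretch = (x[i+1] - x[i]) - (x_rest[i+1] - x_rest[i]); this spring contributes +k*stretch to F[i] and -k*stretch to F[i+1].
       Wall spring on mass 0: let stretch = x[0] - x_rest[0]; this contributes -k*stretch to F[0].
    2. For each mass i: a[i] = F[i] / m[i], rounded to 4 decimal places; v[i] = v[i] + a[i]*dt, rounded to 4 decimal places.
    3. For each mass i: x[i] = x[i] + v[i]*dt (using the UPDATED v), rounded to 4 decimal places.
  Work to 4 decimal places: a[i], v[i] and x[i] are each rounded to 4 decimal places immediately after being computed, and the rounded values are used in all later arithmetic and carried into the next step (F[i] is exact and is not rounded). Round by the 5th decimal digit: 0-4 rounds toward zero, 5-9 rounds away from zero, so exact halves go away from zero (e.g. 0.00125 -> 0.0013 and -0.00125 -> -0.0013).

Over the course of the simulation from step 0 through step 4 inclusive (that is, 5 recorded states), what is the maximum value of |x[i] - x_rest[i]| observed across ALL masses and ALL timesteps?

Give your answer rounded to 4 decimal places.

Answer: 3.0000

Derivation:
Step 0: x=[6.0000 6.0000] v=[0.0000 0.0000]
Step 1: x=[3.0000 8.0000] v=[-6.0000 4.0000]
Step 2: x=[1.0000 9.5000] v=[-4.0000 3.0000]
Step 3: x=[2.7500 8.7500] v=[3.5000 -1.5000]
Step 4: x=[6.1250 7.0000] v=[6.7500 -3.5000]
Max displacement = 3.0000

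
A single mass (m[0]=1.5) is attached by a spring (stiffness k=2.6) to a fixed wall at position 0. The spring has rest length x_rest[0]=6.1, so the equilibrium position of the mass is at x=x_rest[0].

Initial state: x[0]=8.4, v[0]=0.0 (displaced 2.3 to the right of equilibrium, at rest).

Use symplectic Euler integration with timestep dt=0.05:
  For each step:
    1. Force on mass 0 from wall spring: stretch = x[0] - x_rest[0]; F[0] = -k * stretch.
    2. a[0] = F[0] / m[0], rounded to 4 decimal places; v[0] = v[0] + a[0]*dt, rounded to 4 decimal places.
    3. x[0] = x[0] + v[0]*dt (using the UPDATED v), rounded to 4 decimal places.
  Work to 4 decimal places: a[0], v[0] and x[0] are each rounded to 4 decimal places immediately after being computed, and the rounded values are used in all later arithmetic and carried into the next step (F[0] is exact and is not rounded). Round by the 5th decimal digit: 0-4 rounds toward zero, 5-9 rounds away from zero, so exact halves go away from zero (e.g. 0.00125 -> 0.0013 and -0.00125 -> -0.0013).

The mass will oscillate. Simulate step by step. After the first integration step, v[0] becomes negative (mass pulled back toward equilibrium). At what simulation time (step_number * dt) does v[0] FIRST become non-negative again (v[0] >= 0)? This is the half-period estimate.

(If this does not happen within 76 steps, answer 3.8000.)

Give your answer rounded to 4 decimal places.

Answer: 2.4000

Derivation:
Step 0: x=[8.4000] v=[0.0000]
Step 1: x=[8.3900] v=[-0.1993]
Step 2: x=[8.3701] v=[-0.3978]
Step 3: x=[8.3404] v=[-0.5945]
Step 4: x=[8.3010] v=[-0.7887]
Step 5: x=[8.2520] v=[-0.9795]
Step 6: x=[8.1937] v=[-1.1660]
Step 7: x=[8.1263] v=[-1.3475]
Step 8: x=[8.0501] v=[-1.5231]
Step 9: x=[7.9655] v=[-1.6921]
Step 10: x=[7.8728] v=[-1.8538]
Step 11: x=[7.7724] v=[-2.0074]
Step 12: x=[7.6648] v=[-2.1523]
Step 13: x=[7.5504] v=[-2.2879]
Step 14: x=[7.4297] v=[-2.4136]
Step 15: x=[7.3033] v=[-2.5288]
Step 16: x=[7.1716] v=[-2.6331]
Step 17: x=[7.0353] v=[-2.7260]
Step 18: x=[6.8949] v=[-2.8071]
Step 19: x=[6.7511] v=[-2.8760]
Step 20: x=[6.6045] v=[-2.9324]
Step 21: x=[6.4557] v=[-2.9761]
Step 22: x=[6.3054] v=[-3.0069]
Step 23: x=[6.1542] v=[-3.0247]
Step 24: x=[6.0027] v=[-3.0294]
Step 25: x=[5.8517] v=[-3.0210]
Step 26: x=[5.7017] v=[-2.9995]
Step 27: x=[5.5535] v=[-2.9650]
Step 28: x=[5.4076] v=[-2.9176]
Step 29: x=[5.2647] v=[-2.8576]
Step 30: x=[5.1254] v=[-2.7852]
Step 31: x=[4.9904] v=[-2.7007]
Step 32: x=[4.8602] v=[-2.6045]
Step 33: x=[4.7353] v=[-2.4971]
Step 34: x=[4.6164] v=[-2.3788]
Step 35: x=[4.5039] v=[-2.2502]
Step 36: x=[4.3983] v=[-2.1119]
Step 37: x=[4.3001] v=[-1.9644]
Step 38: x=[4.2097] v=[-1.8084]
Step 39: x=[4.1275] v=[-1.6446]
Step 40: x=[4.0538] v=[-1.4737]
Step 41: x=[3.9890] v=[-1.2964]
Step 42: x=[3.9333] v=[-1.1134]
Step 43: x=[3.8870] v=[-0.9256]
Step 44: x=[3.8503] v=[-0.7338]
Step 45: x=[3.8234] v=[-0.5388]
Step 46: x=[3.8063] v=[-0.3415]
Step 47: x=[3.7992] v=[-0.1427]
Step 48: x=[3.8020] v=[0.0567]
First v>=0 after going negative at step 48, time=2.4000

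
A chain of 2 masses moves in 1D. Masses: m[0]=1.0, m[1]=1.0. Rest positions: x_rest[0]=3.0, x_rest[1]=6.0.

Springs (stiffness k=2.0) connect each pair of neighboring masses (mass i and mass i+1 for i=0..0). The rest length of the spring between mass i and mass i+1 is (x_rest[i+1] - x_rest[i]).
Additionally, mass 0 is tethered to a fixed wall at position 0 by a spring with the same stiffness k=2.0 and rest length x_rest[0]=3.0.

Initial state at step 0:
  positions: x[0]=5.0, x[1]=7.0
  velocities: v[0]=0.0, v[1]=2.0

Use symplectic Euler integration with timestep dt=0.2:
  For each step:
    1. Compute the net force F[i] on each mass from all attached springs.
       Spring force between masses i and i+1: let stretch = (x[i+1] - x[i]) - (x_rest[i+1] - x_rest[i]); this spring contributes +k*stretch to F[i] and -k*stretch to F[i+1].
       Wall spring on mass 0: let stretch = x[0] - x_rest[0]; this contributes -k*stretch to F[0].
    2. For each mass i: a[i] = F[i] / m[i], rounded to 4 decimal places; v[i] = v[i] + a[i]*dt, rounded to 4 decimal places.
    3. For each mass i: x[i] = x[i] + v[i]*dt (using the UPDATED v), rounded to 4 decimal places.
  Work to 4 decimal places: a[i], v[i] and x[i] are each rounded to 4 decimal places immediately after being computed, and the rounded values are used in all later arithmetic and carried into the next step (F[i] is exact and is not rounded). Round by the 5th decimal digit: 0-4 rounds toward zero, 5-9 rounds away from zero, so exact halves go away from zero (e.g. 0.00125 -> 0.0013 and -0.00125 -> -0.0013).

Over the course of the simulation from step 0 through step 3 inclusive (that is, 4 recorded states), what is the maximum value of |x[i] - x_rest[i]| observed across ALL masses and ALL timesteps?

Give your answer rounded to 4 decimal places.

Step 0: x=[5.0000 7.0000] v=[0.0000 2.0000]
Step 1: x=[4.7600 7.4800] v=[-1.2000 2.4000]
Step 2: x=[4.3568 7.9824] v=[-2.0160 2.5120]
Step 3: x=[3.8951 8.4348] v=[-2.3085 2.2618]
Max displacement = 2.4348

Answer: 2.4348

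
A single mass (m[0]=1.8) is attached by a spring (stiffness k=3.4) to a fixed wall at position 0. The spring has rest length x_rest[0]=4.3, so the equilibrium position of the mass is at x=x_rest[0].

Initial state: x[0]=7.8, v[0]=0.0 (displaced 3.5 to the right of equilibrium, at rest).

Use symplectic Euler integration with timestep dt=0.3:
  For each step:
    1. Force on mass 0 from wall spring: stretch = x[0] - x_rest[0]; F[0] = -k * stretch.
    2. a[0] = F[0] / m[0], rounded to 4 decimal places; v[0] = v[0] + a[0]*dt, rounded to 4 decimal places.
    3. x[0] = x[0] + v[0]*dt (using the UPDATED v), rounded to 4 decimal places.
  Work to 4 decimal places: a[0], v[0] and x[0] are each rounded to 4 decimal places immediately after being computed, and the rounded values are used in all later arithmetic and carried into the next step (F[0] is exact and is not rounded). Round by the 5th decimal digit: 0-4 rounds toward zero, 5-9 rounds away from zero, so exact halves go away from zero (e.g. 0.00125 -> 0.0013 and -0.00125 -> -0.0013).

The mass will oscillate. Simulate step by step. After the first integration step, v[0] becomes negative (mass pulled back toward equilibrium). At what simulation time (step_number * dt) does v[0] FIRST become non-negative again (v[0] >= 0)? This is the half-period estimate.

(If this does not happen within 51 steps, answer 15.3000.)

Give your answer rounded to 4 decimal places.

Step 0: x=[7.8000] v=[0.0000]
Step 1: x=[7.2050] v=[-1.9833]
Step 2: x=[6.1162] v=[-3.6295]
Step 3: x=[4.7186] v=[-4.6587]
Step 4: x=[3.2498] v=[-4.8959]
Step 5: x=[1.9596] v=[-4.3008]
Step 6: x=[1.0672] v=[-2.9746]
Step 7: x=[0.7244] v=[-1.1427]
Step 8: x=[0.9895] v=[0.8835]
First v>=0 after going negative at step 8, time=2.4000

Answer: 2.4000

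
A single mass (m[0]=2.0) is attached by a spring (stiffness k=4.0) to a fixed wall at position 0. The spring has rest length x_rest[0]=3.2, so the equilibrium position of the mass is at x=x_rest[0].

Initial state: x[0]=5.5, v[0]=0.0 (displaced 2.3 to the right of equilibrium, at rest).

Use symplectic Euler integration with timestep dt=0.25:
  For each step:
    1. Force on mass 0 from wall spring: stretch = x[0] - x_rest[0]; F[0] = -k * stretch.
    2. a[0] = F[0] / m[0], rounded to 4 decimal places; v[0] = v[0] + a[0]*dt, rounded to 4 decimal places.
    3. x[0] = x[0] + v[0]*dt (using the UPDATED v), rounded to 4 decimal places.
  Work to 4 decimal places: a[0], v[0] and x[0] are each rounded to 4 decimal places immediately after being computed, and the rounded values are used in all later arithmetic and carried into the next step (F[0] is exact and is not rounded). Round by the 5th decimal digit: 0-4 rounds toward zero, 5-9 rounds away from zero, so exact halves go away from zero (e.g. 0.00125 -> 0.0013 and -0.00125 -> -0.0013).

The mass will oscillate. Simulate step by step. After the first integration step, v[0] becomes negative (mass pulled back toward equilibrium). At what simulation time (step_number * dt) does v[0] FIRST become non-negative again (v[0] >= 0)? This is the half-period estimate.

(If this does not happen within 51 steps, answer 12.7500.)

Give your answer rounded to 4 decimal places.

Step 0: x=[5.5000] v=[0.0000]
Step 1: x=[5.2125] v=[-1.1500]
Step 2: x=[4.6734] v=[-2.1563]
Step 3: x=[3.9502] v=[-2.8930]
Step 4: x=[3.1332] v=[-3.2681]
Step 5: x=[2.3245] v=[-3.2347]
Step 6: x=[1.6253] v=[-2.7970]
Step 7: x=[1.1229] v=[-2.0097]
Step 8: x=[0.8801] v=[-0.9712]
Step 9: x=[0.9273] v=[0.1888]
First v>=0 after going negative at step 9, time=2.2500

Answer: 2.2500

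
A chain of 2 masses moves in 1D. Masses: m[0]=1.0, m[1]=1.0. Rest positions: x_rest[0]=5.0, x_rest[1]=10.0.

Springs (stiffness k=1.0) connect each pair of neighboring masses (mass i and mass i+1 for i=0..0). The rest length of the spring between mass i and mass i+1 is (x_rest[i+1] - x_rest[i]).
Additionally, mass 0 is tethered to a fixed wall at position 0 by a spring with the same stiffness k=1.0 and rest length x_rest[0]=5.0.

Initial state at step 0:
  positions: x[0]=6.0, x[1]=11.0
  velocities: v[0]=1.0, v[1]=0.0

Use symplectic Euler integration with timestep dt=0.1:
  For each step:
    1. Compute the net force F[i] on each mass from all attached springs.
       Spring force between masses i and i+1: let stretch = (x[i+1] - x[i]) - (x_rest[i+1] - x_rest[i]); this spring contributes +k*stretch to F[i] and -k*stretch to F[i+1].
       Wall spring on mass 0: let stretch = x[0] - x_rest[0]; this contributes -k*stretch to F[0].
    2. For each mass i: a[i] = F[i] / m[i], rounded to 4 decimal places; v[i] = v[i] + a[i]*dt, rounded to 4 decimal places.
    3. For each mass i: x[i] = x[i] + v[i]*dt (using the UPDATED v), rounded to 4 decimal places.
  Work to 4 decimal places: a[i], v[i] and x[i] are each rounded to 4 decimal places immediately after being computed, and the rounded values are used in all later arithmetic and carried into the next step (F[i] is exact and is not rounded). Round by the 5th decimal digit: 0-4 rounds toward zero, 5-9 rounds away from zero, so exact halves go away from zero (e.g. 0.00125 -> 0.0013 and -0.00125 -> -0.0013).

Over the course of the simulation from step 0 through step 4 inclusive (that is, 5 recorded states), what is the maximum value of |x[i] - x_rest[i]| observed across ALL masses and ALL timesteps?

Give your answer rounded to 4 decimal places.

Step 0: x=[6.0000 11.0000] v=[1.0000 0.0000]
Step 1: x=[6.0900 11.0000] v=[0.9000 0.0000]
Step 2: x=[6.1682 11.0009] v=[0.7820 0.0090]
Step 3: x=[6.2331 11.0035] v=[0.6485 0.0257]
Step 4: x=[6.2833 11.0084] v=[0.5022 0.0487]
Max displacement = 1.2833

Answer: 1.2833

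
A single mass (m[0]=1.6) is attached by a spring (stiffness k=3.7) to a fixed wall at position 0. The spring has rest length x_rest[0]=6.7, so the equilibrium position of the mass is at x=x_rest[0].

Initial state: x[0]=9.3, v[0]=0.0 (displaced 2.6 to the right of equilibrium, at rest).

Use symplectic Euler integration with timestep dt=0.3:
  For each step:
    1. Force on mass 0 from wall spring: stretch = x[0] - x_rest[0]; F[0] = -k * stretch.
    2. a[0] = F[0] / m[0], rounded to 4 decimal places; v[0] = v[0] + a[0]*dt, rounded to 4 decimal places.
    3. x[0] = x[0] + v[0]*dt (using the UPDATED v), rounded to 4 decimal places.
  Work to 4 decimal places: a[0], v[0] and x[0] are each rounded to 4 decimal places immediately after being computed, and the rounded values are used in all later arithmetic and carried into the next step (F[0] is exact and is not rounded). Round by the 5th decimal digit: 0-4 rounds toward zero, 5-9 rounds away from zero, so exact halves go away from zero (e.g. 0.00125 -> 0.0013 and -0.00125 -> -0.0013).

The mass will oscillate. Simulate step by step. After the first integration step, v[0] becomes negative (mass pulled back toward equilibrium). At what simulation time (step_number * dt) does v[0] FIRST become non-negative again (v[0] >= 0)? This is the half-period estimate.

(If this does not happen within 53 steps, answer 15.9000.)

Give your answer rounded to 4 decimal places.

Step 0: x=[9.3000] v=[0.0000]
Step 1: x=[8.7589] v=[-1.8038]
Step 2: x=[7.7892] v=[-3.2322]
Step 3: x=[6.5929] v=[-3.9878]
Step 4: x=[5.4189] v=[-3.9135]
Step 5: x=[4.5115] v=[-3.0248]
Step 6: x=[4.0596] v=[-1.5065]
Step 7: x=[4.1572] v=[0.3253]
First v>=0 after going negative at step 7, time=2.1000

Answer: 2.1000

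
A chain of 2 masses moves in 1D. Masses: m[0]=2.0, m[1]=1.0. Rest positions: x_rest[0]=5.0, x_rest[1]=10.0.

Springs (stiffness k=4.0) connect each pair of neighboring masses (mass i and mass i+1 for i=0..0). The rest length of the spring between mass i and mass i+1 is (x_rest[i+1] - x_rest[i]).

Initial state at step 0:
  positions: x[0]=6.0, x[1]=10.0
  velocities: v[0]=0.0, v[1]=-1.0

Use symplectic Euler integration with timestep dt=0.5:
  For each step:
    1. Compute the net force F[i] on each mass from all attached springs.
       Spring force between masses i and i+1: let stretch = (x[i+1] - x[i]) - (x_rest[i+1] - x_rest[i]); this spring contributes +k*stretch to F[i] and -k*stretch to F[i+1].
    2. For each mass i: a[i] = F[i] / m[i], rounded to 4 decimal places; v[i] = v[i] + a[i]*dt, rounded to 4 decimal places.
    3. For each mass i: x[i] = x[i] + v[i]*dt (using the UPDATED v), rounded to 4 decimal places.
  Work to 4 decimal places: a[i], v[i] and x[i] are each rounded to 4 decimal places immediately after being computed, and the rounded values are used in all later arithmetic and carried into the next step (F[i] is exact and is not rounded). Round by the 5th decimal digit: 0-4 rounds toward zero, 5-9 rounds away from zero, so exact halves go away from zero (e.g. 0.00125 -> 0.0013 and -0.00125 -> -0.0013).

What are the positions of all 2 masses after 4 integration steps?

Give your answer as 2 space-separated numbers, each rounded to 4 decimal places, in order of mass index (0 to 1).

Answer: 5.2500 9.5000

Derivation:
Step 0: x=[6.0000 10.0000] v=[0.0000 -1.0000]
Step 1: x=[5.5000 10.5000] v=[-1.0000 1.0000]
Step 2: x=[5.0000 11.0000] v=[-1.0000 1.0000]
Step 3: x=[5.0000 10.5000] v=[0.0000 -1.0000]
Step 4: x=[5.2500 9.5000] v=[0.5000 -2.0000]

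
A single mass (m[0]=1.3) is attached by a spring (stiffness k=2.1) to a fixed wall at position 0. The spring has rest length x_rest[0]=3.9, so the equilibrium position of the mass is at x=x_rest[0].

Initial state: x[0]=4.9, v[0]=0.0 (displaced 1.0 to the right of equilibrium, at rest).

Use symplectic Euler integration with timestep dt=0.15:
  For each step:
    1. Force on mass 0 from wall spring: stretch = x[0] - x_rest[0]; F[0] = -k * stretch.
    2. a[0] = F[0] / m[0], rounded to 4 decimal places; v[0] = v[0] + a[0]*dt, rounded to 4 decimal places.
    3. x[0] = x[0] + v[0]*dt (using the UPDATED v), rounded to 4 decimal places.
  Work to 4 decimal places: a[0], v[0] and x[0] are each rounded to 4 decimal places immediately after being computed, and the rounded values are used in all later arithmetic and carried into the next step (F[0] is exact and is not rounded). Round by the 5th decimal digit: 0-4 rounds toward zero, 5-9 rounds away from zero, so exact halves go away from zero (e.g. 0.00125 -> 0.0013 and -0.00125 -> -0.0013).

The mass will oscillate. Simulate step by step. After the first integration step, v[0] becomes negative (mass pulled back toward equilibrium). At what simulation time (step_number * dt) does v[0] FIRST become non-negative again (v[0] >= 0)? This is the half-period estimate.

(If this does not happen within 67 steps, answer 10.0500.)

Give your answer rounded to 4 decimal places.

Step 0: x=[4.9000] v=[0.0000]
Step 1: x=[4.8637] v=[-0.2423]
Step 2: x=[4.7923] v=[-0.4758]
Step 3: x=[4.6885] v=[-0.6920]
Step 4: x=[4.5560] v=[-0.8831]
Step 5: x=[4.3997] v=[-1.0421]
Step 6: x=[4.2252] v=[-1.1632]
Step 7: x=[4.0389] v=[-1.2420]
Step 8: x=[3.8475] v=[-1.2757]
Step 9: x=[3.6581] v=[-1.2630]
Step 10: x=[3.4774] v=[-1.2044]
Step 11: x=[3.3121] v=[-1.1020]
Step 12: x=[3.1682] v=[-0.9595]
Step 13: x=[3.0509] v=[-0.7822]
Step 14: x=[2.9644] v=[-0.5765]
Step 15: x=[2.9119] v=[-0.3498]
Step 16: x=[2.8953] v=[-0.1104]
Step 17: x=[2.9153] v=[0.1331]
First v>=0 after going negative at step 17, time=2.5500

Answer: 2.5500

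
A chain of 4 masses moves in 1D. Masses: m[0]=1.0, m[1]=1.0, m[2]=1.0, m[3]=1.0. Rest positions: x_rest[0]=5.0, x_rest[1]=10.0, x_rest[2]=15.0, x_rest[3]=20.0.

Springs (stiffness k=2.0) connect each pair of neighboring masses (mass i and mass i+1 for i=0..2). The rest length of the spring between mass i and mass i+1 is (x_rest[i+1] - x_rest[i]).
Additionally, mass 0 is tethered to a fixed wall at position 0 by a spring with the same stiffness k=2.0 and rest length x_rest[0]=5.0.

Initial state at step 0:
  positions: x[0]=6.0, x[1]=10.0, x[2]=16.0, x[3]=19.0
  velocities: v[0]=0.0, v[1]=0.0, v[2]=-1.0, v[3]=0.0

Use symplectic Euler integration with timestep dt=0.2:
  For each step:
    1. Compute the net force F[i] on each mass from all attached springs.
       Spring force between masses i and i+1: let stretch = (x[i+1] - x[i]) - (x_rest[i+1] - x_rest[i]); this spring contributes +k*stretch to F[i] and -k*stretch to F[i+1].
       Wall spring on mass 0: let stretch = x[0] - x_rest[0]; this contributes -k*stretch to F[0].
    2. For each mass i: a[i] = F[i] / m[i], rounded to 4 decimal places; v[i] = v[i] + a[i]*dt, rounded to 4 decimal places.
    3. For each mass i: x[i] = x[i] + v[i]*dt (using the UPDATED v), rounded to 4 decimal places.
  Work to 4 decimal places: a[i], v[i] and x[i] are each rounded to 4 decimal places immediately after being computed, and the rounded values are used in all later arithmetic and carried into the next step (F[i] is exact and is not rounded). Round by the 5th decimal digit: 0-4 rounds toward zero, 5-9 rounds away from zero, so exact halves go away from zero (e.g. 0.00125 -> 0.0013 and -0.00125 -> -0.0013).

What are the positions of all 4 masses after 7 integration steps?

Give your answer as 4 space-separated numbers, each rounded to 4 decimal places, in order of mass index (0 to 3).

Step 0: x=[6.0000 10.0000 16.0000 19.0000] v=[0.0000 0.0000 -1.0000 0.0000]
Step 1: x=[5.8400 10.1600 15.5600 19.1600] v=[-0.8000 0.8000 -2.2000 0.8000]
Step 2: x=[5.5584 10.4064 14.9760 19.4320] v=[-1.4080 1.2320 -2.9200 1.3600]
Step 3: x=[5.2200 10.6305 14.3829 19.7475] v=[-1.6922 1.1206 -2.9654 1.5776]
Step 4: x=[4.8968 10.7220 13.9188 20.0339] v=[-1.6160 0.4574 -2.3205 1.4318]
Step 5: x=[4.6479 10.6032 13.6882 20.2311] v=[-1.2446 -0.5940 -1.1532 0.9858]
Step 6: x=[4.5036 10.2548 13.7342 20.3048] v=[-0.7216 -1.7421 0.2300 0.3686]
Step 7: x=[4.4591 9.7246 14.0275 20.2529] v=[-0.2226 -2.6508 1.4665 -0.2596]

Answer: 4.4591 9.7246 14.0275 20.2529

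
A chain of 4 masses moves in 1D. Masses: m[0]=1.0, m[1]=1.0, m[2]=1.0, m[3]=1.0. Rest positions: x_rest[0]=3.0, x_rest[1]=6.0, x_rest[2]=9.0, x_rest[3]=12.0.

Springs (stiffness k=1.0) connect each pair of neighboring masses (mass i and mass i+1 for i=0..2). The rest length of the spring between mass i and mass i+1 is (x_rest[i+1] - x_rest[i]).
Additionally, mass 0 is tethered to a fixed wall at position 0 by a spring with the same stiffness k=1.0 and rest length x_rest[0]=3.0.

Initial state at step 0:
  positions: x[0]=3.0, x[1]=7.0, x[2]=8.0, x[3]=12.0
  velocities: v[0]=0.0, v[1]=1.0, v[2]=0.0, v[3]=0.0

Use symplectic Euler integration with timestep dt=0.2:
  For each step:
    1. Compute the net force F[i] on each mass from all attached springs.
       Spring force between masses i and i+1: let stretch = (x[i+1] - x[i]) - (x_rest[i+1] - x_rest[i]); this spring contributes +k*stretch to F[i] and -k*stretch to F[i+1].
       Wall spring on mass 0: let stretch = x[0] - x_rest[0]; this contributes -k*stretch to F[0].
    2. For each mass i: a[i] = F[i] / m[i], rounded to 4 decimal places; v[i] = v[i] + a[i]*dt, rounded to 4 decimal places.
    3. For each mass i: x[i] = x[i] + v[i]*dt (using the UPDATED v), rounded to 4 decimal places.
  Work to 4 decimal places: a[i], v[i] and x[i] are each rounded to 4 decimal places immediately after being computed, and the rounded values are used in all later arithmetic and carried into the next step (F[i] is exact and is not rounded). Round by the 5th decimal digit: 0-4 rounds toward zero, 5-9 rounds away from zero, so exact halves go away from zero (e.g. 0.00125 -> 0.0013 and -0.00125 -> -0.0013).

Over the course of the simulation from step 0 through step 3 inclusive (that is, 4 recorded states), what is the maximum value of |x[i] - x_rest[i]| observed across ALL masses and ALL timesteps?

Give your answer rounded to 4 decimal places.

Step 0: x=[3.0000 7.0000 8.0000 12.0000] v=[0.0000 1.0000 0.0000 0.0000]
Step 1: x=[3.0400 7.0800 8.1200 11.9600] v=[0.2000 0.4000 0.6000 -0.2000]
Step 2: x=[3.1200 7.0400 8.3520 11.8864] v=[0.4000 -0.2000 1.1600 -0.3680]
Step 3: x=[3.2320 6.8957 8.6729 11.7914] v=[0.5600 -0.7216 1.6045 -0.4749]
Max displacement = 1.0800

Answer: 1.0800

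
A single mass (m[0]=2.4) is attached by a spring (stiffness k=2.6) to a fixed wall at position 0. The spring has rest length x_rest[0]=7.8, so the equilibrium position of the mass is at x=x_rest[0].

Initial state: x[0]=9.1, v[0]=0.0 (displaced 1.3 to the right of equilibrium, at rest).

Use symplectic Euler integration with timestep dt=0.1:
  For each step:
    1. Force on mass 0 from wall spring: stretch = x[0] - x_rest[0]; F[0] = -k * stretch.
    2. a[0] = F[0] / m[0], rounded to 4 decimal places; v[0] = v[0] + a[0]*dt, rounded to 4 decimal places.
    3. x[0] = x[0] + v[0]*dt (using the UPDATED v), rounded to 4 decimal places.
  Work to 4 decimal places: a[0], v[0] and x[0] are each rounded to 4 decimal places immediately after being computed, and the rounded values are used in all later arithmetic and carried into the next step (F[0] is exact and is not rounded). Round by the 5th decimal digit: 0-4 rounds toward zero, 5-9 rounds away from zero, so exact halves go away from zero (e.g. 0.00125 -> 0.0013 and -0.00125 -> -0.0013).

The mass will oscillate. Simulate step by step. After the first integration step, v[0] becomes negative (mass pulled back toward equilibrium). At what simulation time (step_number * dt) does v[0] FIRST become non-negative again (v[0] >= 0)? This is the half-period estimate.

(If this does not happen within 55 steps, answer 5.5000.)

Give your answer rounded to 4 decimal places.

Step 0: x=[9.1000] v=[0.0000]
Step 1: x=[9.0859] v=[-0.1408]
Step 2: x=[9.0579] v=[-0.2801]
Step 3: x=[9.0163] v=[-0.4164]
Step 4: x=[8.9615] v=[-0.5482]
Step 5: x=[8.8941] v=[-0.6740]
Step 6: x=[8.8149] v=[-0.7925]
Step 7: x=[8.7247] v=[-0.9025]
Step 8: x=[8.6244] v=[-1.0027]
Step 9: x=[8.5152] v=[-1.0920]
Step 10: x=[8.3983] v=[-1.1695]
Step 11: x=[8.2749] v=[-1.2343]
Step 12: x=[8.1463] v=[-1.2858]
Step 13: x=[8.0140] v=[-1.3233]
Step 14: x=[7.8794] v=[-1.3465]
Step 15: x=[7.7439] v=[-1.3551]
Step 16: x=[7.6090] v=[-1.3490]
Step 17: x=[7.4762] v=[-1.3283]
Step 18: x=[7.3469] v=[-1.2932]
Step 19: x=[7.2225] v=[-1.2441]
Step 20: x=[7.1044] v=[-1.1815]
Step 21: x=[6.9938] v=[-1.1061]
Step 22: x=[6.8919] v=[-1.0188]
Step 23: x=[6.7999] v=[-0.9204]
Step 24: x=[6.7187] v=[-0.8121]
Step 25: x=[6.6492] v=[-0.6950]
Step 26: x=[6.5922] v=[-0.5703]
Step 27: x=[6.5483] v=[-0.4395]
Step 28: x=[6.5179] v=[-0.3039]
Step 29: x=[6.5014] v=[-0.1650]
Step 30: x=[6.4990] v=[-0.0243]
Step 31: x=[6.5107] v=[0.1166]
First v>=0 after going negative at step 31, time=3.1000

Answer: 3.1000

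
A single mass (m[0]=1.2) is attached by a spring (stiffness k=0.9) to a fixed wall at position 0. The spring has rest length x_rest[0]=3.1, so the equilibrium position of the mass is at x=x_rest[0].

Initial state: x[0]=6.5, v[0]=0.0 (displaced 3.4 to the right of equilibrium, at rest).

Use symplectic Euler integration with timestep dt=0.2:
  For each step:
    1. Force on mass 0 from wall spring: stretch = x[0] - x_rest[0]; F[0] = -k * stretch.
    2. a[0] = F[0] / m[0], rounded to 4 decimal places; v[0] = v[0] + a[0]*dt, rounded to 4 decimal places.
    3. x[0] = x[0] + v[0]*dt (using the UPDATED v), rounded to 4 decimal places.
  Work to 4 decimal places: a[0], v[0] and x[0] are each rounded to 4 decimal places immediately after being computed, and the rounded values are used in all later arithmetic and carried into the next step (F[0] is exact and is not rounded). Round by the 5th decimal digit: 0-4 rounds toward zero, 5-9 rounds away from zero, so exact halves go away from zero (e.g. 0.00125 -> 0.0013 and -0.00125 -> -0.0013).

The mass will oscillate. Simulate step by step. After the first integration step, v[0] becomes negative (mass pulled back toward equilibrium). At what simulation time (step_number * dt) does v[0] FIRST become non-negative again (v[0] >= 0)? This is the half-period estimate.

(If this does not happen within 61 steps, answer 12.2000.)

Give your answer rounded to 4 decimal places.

Answer: 3.8000

Derivation:
Step 0: x=[6.5000] v=[0.0000]
Step 1: x=[6.3980] v=[-0.5100]
Step 2: x=[6.1971] v=[-1.0047]
Step 3: x=[5.9032] v=[-1.4693]
Step 4: x=[5.5252] v=[-1.8898]
Step 5: x=[5.0745] v=[-2.2536]
Step 6: x=[4.5645] v=[-2.5498]
Step 7: x=[4.0106] v=[-2.7695]
Step 8: x=[3.4294] v=[-2.9061]
Step 9: x=[2.8383] v=[-2.9555]
Step 10: x=[2.2551] v=[-2.9162]
Step 11: x=[1.6972] v=[-2.7895]
Step 12: x=[1.1814] v=[-2.5791]
Step 13: x=[0.7231] v=[-2.2913]
Step 14: x=[0.3361] v=[-1.9348]
Step 15: x=[0.0321] v=[-1.5202]
Step 16: x=[-0.1799] v=[-1.0600]
Step 17: x=[-0.2935] v=[-0.5680]
Step 18: x=[-0.3053] v=[-0.0590]
Step 19: x=[-0.2149] v=[0.4518]
First v>=0 after going negative at step 19, time=3.8000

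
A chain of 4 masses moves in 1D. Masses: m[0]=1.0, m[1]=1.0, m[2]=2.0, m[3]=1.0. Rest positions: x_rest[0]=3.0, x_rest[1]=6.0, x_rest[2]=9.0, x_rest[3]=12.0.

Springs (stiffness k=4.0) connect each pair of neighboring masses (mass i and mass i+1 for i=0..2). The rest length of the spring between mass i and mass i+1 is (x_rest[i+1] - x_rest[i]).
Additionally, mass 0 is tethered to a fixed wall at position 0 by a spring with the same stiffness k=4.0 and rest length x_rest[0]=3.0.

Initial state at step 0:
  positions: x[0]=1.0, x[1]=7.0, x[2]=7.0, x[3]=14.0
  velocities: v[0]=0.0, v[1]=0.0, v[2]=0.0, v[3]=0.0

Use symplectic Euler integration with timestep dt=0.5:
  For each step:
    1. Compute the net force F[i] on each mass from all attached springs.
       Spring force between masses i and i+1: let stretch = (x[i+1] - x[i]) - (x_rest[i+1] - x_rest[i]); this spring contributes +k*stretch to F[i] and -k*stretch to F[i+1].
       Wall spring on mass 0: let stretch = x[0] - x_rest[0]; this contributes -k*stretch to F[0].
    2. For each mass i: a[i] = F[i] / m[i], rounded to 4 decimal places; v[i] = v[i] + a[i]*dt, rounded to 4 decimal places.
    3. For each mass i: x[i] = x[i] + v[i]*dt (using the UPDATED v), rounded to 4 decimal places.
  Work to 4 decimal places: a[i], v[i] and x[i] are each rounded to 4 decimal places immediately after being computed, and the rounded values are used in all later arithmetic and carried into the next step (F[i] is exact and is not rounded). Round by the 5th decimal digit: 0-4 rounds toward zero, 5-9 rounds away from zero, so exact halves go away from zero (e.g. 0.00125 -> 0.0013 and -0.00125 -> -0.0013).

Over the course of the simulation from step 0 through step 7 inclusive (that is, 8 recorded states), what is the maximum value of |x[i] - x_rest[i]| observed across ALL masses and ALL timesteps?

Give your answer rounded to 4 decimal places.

Step 0: x=[1.0000 7.0000 7.0000 14.0000] v=[0.0000 0.0000 0.0000 0.0000]
Step 1: x=[6.0000 1.0000 10.5000 10.0000] v=[10.0000 -12.0000 7.0000 -8.0000]
Step 2: x=[0.0000 9.5000 9.0000 9.5000] v=[-12.0000 17.0000 -3.0000 -1.0000]
Step 3: x=[3.5000 8.0000 8.0000 11.5000] v=[7.0000 -3.0000 -2.0000 4.0000]
Step 4: x=[8.0000 2.0000 8.7500 13.0000] v=[9.0000 -12.0000 1.5000 3.0000]
Step 5: x=[-1.5000 8.7500 8.2500 13.2500] v=[-19.0000 13.5000 -1.0000 0.5000]
Step 6: x=[0.7500 4.7500 10.5000 11.5000] v=[4.5000 -8.0000 4.5000 -3.5000]
Step 7: x=[6.2500 2.5000 10.3750 11.7500] v=[11.0000 -4.5000 -0.2500 0.5000]
Max displacement = 5.0000

Answer: 5.0000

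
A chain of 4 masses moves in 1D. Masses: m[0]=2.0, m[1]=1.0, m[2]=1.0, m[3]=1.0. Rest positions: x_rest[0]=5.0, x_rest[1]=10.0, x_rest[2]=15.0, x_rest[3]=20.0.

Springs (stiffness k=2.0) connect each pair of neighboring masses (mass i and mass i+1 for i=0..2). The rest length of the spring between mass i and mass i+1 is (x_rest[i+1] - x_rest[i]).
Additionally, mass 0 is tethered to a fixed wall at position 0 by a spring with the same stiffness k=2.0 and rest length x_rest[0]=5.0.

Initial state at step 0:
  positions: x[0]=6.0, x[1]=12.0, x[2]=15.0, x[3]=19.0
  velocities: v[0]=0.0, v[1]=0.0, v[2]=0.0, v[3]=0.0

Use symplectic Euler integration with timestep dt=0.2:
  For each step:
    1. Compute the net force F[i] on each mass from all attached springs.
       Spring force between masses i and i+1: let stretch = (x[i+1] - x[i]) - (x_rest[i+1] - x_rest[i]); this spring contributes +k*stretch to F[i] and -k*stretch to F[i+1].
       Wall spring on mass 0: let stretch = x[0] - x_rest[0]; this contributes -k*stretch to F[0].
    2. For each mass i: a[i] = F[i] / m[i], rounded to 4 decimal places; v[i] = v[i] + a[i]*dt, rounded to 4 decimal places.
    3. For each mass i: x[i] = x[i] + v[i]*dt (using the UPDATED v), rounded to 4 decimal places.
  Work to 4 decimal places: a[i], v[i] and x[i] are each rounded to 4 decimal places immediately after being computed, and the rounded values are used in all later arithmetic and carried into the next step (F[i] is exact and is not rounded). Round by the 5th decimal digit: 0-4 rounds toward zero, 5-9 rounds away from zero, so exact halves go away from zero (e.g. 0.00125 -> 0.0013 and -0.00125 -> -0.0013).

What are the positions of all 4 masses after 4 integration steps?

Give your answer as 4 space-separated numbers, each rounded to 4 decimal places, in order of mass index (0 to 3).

Step 0: x=[6.0000 12.0000 15.0000 19.0000] v=[0.0000 0.0000 0.0000 0.0000]
Step 1: x=[6.0000 11.7600 15.0800 19.0800] v=[0.0000 -1.2000 0.4000 0.4000]
Step 2: x=[5.9904 11.3248 15.2144 19.2400] v=[-0.0480 -2.1760 0.6720 0.8000]
Step 3: x=[5.9546 10.7740 15.3597 19.4780] v=[-0.1792 -2.7539 0.7264 1.1898]
Step 4: x=[5.8734 10.2045 15.4676 19.7865] v=[-0.4062 -2.8474 0.5394 1.5425]

Answer: 5.8734 10.2045 15.4676 19.7865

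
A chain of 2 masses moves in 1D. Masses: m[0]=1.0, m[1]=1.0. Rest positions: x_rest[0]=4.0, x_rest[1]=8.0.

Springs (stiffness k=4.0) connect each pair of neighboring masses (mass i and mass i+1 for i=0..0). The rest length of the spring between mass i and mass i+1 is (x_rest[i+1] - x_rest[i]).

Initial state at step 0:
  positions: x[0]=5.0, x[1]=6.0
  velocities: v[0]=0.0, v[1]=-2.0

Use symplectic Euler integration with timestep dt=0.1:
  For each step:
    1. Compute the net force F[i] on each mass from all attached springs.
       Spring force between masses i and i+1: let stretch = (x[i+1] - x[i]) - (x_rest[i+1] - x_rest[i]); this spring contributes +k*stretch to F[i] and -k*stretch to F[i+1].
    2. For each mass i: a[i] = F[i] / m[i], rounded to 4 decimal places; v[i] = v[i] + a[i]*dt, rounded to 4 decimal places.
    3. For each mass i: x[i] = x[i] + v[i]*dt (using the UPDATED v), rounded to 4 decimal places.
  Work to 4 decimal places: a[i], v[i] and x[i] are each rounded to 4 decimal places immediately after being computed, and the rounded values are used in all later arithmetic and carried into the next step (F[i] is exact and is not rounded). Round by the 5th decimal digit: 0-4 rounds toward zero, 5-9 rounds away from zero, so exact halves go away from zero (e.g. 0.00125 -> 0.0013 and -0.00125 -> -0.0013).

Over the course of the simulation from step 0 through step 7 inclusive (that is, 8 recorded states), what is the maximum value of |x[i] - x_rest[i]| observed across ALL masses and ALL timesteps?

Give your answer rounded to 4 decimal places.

Step 0: x=[5.0000 6.0000] v=[0.0000 -2.0000]
Step 1: x=[4.8800 5.9200] v=[-1.2000 -0.8000]
Step 2: x=[4.6416 5.9584] v=[-2.3840 0.3840]
Step 3: x=[4.2959 6.1041] v=[-3.4573 1.4573]
Step 4: x=[3.8625 6.3375] v=[-4.3340 2.3340]
Step 5: x=[3.3681 6.6319] v=[-4.9440 2.9440]
Step 6: x=[2.8443 6.9558] v=[-5.2385 3.2385]
Step 7: x=[2.3249 7.2752] v=[-5.1939 3.1939]
Max displacement = 2.0800

Answer: 2.0800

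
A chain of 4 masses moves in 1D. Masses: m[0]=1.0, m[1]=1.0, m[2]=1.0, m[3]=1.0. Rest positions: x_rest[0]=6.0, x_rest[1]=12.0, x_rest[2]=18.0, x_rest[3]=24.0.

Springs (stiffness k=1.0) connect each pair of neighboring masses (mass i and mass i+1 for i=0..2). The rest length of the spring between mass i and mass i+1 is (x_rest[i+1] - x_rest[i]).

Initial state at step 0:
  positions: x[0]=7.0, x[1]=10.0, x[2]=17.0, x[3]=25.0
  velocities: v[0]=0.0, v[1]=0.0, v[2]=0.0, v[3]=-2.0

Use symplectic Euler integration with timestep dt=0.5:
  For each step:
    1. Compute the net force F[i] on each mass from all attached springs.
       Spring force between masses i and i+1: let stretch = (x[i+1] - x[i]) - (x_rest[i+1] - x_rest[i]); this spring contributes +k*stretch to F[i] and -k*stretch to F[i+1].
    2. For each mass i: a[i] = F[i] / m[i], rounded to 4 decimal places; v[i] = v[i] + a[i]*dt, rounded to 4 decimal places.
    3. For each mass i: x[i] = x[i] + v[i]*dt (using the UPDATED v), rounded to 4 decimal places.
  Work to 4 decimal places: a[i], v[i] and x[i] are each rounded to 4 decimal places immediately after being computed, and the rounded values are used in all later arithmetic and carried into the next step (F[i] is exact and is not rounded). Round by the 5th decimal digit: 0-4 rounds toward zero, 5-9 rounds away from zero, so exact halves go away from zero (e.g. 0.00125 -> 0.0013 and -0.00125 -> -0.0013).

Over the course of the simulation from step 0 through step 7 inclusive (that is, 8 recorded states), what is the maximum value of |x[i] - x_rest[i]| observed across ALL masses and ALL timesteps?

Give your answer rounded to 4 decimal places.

Answer: 3.7031

Derivation:
Step 0: x=[7.0000 10.0000 17.0000 25.0000] v=[0.0000 0.0000 0.0000 -2.0000]
Step 1: x=[6.2500 11.0000 17.2500 23.5000] v=[-1.5000 2.0000 0.5000 -3.0000]
Step 2: x=[5.1875 12.3750 17.5000 21.9375] v=[-2.1250 2.7500 0.5000 -3.1250]
Step 3: x=[4.4219 13.2344 17.5782 20.7656] v=[-1.5313 1.7188 0.1563 -2.3438]
Step 4: x=[4.3594 12.9766 17.3673 20.2969] v=[-0.1251 -0.5156 -0.4219 -0.9375]
Step 5: x=[4.9512 11.6622 16.7911 20.5958] v=[1.1835 -2.6289 -1.1525 0.5977]
Step 6: x=[5.7207 9.9522 15.8838 21.4435] v=[1.5390 -3.4200 -1.8146 1.6954]
Step 7: x=[6.0481 8.6672 14.8835 22.4013] v=[0.6548 -2.5700 -2.0006 1.9156]
Max displacement = 3.7031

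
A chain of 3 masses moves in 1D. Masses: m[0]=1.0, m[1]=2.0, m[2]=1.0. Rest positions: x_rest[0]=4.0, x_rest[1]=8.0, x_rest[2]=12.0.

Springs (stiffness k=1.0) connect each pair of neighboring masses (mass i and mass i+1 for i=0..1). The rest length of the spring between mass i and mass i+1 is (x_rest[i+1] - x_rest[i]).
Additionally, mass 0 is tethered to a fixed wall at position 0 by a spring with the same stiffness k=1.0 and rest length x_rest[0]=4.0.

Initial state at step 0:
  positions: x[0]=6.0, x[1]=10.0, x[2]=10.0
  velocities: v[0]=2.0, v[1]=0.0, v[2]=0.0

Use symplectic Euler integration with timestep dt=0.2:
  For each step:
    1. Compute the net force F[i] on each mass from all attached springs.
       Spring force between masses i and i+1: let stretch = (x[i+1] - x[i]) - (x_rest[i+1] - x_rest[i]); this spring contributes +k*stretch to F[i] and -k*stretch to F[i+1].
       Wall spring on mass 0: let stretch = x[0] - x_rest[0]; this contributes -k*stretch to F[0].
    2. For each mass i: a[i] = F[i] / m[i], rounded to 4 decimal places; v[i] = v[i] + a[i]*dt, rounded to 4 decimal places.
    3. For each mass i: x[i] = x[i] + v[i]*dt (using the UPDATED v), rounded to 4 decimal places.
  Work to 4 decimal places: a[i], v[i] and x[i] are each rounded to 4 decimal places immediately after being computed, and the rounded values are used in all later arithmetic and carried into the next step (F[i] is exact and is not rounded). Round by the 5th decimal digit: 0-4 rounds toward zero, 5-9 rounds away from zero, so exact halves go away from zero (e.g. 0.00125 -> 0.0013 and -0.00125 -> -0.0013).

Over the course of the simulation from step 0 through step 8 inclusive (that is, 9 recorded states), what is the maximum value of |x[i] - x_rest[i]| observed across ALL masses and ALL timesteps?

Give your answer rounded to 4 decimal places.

Step 0: x=[6.0000 10.0000 10.0000] v=[2.0000 0.0000 0.0000]
Step 1: x=[6.3200 9.9200 10.1600] v=[1.6000 -0.4000 0.8000]
Step 2: x=[6.5312 9.7728 10.4704] v=[1.0560 -0.7360 1.5520]
Step 3: x=[6.6108 9.5747 10.9129] v=[0.3981 -0.9904 2.2125]
Step 4: x=[6.5445 9.3441 11.4619] v=[-0.3313 -1.1530 2.7449]
Step 5: x=[6.3284 9.0999 12.0862] v=[-1.0803 -1.2212 3.1213]
Step 6: x=[5.9701 8.8600 12.7510] v=[-1.7917 -1.1997 3.3240]
Step 7: x=[5.4886 8.6401 13.4202] v=[-2.4077 -1.0996 3.3458]
Step 8: x=[4.9136 8.4528 14.0582] v=[-2.8751 -0.9367 3.1898]
Max displacement = 2.6108

Answer: 2.6108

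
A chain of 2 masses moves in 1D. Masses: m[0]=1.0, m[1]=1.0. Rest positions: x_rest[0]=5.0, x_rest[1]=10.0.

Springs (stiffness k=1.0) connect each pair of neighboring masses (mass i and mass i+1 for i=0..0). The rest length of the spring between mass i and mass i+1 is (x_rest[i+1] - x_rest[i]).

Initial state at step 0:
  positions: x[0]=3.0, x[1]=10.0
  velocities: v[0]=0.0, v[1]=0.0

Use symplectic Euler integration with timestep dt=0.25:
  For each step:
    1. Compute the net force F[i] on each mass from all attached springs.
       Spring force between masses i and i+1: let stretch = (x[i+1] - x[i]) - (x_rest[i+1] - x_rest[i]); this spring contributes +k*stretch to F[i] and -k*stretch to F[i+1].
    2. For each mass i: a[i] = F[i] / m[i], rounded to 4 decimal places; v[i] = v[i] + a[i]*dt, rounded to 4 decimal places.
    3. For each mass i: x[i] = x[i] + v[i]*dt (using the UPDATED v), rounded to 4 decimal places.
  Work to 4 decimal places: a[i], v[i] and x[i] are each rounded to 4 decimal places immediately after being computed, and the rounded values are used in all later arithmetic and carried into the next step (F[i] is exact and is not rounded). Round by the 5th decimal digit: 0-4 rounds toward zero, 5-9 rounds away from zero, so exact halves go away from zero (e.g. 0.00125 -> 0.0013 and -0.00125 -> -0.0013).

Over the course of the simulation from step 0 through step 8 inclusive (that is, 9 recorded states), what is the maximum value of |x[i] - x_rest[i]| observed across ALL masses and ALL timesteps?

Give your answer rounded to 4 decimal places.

Answer: 2.0086

Derivation:
Step 0: x=[3.0000 10.0000] v=[0.0000 0.0000]
Step 1: x=[3.1250 9.8750] v=[0.5000 -0.5000]
Step 2: x=[3.3594 9.6406] v=[0.9375 -0.9375]
Step 3: x=[3.6739 9.3262] v=[1.2578 -1.2578]
Step 4: x=[4.0291 8.9710] v=[1.4209 -1.4209]
Step 5: x=[4.3807 8.6194] v=[1.4064 -1.4064]
Step 6: x=[4.6847 8.3154] v=[1.2161 -1.2161]
Step 7: x=[4.9032 8.0970] v=[0.8738 -0.8738]
Step 8: x=[5.0088 7.9914] v=[0.4223 -0.4223]
Max displacement = 2.0086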